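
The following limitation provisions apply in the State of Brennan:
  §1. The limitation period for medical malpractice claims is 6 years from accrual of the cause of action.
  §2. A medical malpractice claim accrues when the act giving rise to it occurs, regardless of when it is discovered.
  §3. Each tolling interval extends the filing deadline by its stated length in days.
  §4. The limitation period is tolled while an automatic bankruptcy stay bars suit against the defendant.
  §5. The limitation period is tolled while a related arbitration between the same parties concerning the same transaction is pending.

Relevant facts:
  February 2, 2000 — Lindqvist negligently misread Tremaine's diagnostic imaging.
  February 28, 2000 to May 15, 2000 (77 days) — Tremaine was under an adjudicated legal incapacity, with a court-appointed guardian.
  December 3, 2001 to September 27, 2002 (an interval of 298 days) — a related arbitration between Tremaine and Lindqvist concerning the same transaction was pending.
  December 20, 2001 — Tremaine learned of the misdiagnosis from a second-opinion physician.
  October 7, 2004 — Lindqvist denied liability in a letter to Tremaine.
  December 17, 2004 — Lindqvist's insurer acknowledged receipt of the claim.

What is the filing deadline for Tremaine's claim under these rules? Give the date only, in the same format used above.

November 27, 2006

Because the rule ties accrual to occurrence, the claim accrued on February 2, 2000, not on the December 20, 2001 discovery date.
Adding the 6 years base period to February 2, 2000 gives a deadline of February 2, 2006, before any tolling.
The period was tolled for 298 days by the pending related arbitration (December 3, 2001 to September 27, 2002), pushing the deadline to November 27, 2006.
The plaintiff's legal incapacity from February 28, 2000 to May 15, 2000 does not toll the period, because no stated rule makes the plaintiff's incapacity a tolling event.
The other events in the timeline have no effect on the limitation period under the stated rules.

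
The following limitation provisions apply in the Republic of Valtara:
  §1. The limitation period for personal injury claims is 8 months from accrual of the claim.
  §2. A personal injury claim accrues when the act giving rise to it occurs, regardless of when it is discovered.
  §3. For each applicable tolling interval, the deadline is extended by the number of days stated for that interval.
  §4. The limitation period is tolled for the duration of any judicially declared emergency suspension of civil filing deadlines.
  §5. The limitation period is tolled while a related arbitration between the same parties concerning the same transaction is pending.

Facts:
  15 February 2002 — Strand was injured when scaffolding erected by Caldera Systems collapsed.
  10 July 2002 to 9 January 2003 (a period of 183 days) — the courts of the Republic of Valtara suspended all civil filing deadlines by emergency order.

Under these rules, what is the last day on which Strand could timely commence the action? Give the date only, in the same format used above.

16 April 2003

The claim accrued on 15 February 2002, the date of the act.
The untolled deadline — 8 months after 15 February 2002 — is 15 October 2002.
The emergency suspension of filing deadlines from 10 July 2002 to 9 January 2003 tolled the period for 183 days, extending the deadline to 16 April 2003.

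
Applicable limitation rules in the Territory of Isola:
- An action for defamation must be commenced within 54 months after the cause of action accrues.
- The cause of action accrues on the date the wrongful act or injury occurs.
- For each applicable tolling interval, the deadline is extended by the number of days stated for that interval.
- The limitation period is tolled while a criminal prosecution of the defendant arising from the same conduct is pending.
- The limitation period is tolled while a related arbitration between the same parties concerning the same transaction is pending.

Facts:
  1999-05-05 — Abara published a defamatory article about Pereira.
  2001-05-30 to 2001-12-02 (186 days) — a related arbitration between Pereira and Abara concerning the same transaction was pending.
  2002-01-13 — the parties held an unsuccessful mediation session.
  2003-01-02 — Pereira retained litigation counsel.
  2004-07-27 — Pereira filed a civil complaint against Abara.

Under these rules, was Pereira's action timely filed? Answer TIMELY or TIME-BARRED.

TIME-BARRED

The claim accrued on 1999-05-05, when the wrongful act occurred.
Adding the 54 months base period to 1999-05-05 gives a deadline of 2003-11-05, before any tolling.
Because the pending related arbitration ran from 2001-05-30 to 2001-12-02, the deadline is extended by 186 days to 2004-05-09.
The other events in the timeline have no effect on the limitation period under the stated rules.
The 2004-07-27 filing falls after the 2004-05-09 deadline; the claim is time-barred.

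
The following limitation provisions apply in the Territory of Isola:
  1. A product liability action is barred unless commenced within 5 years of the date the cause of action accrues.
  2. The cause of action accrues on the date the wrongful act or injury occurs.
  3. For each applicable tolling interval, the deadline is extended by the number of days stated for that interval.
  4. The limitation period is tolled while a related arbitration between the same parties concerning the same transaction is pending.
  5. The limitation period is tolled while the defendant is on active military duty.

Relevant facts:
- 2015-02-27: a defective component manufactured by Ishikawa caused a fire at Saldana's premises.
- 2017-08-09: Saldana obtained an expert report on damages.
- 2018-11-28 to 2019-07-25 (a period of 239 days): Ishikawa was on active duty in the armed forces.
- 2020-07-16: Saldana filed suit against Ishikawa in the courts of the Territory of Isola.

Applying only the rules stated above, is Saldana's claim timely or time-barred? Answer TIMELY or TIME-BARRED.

The cause of action accrued on 2015-02-27, the date of the act.
5 years from 2015-02-27 is 2020-02-27.
Because the defendant's active military service ran from 2018-11-28 to 2019-07-25, the deadline is extended by 239 days to 2020-10-23.
Nothing else in the chronology tolls or restarts the period.
Filing on 2020-07-16 beat the 2020-10-23 deadline — the action is timely.

TIMELY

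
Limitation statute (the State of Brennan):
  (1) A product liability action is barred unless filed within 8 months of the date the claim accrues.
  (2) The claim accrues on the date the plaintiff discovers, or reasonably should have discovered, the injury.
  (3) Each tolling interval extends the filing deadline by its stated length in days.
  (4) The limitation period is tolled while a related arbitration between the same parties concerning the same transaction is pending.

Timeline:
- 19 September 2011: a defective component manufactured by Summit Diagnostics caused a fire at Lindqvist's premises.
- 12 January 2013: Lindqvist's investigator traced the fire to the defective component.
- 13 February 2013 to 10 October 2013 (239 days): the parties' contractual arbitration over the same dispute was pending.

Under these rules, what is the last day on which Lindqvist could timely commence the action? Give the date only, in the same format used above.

9 May 2014

Accrual is tied to discovery, so the period began on 12 January 2013 rather than on 19 September 2011 when the act occurred.
8 months from 12 January 2013 is 12 September 2013.
Because the pending related arbitration ran from 13 February 2013 to 10 October 2013, the deadline is extended by 239 days to 9 May 2014.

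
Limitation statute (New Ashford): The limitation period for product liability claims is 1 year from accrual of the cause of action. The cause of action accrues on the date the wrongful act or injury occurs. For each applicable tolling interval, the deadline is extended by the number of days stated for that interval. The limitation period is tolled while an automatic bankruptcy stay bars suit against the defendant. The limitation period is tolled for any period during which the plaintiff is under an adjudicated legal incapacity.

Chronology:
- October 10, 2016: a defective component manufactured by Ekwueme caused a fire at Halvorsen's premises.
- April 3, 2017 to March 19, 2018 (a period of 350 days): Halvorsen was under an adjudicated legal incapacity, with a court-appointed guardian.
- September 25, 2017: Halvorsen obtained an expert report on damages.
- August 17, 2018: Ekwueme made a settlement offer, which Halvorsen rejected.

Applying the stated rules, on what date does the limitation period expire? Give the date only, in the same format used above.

September 25, 2018

The claim accrued on October 10, 2016, when the wrongful act occurred.
Adding the 1 year base period to October 10, 2016 gives a deadline of October 10, 2017, before any tolling.
The plaintiff's legal incapacity from April 3, 2017 to March 19, 2018 tolled the period for 350 days, extending the deadline to September 25, 2018.
Nothing else in the chronology tolls or restarts the period.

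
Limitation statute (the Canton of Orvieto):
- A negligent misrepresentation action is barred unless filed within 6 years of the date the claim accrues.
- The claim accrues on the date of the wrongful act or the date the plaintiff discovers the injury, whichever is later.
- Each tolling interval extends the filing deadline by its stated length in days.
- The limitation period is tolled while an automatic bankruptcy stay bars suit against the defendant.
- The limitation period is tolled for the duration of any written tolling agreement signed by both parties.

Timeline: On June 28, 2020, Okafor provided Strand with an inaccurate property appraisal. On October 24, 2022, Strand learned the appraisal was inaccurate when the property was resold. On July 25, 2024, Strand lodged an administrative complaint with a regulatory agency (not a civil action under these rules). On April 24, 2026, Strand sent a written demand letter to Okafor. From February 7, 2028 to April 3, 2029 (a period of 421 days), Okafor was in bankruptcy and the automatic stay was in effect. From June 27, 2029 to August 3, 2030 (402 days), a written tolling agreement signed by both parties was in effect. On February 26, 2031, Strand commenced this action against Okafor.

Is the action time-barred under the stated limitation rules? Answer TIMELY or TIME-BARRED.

Taking the later of the act (June 28, 2020) and discovery (October 24, 2022), the claim accrued on October 24, 2022.
Adding the 6 years base period to October 24, 2022 gives a deadline of October 24, 2028, before any tolling.
The automatic bankruptcy stay from February 7, 2028 to April 3, 2029 tolled the period for 421 days, extending the deadline to December 19, 2029.
The period was tolled for 402 days by the written tolling agreement (June 27, 2029 to August 3, 2030), pushing the deadline to January 25, 2031.
Nothing else in the chronology tolls or restarts the period.
Filing on February 26, 2031 missed the January 25, 2031 deadline — the action is time-barred.

TIME-BARRED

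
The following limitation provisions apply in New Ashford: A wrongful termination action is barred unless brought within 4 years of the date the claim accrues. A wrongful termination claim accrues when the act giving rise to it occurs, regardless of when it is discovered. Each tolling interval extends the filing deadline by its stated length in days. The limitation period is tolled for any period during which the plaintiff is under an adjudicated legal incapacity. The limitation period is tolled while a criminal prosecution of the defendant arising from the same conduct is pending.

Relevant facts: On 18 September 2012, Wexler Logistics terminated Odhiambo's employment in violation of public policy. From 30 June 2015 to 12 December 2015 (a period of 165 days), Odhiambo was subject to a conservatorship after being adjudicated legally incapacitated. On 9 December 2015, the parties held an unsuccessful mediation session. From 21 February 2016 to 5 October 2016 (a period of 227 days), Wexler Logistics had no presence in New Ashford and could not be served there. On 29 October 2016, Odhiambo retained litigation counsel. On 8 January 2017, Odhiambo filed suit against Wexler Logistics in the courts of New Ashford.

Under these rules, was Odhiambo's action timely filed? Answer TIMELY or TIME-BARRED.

TIMELY

The claim accrued on 18 September 2012, when the wrongful act occurred.
The untolled deadline — 4 years after 18 September 2012 — is 18 September 2016.
Because the plaintiff's legal incapacity ran from 30 June 2015 to 12 December 2015, the deadline is extended by 165 days to 2 March 2017.
Although the defendant's absence ran from 21 February 2016 to 5 October 2016, the stated rules do not make that a tolling event, so it is disregarded.
Nothing else in the chronology tolls or restarts the period.
The 8 January 2017 filing precedes the 2 March 2017 deadline; the claim is timely.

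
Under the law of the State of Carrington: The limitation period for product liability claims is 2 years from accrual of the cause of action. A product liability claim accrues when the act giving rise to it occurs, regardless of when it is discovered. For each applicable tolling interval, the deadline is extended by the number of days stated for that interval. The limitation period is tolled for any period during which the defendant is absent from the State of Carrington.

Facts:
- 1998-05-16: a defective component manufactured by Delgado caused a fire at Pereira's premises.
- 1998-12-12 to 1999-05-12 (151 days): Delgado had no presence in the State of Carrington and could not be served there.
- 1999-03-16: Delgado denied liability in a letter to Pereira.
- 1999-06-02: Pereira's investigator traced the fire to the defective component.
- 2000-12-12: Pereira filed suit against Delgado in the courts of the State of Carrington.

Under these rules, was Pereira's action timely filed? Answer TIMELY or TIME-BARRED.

The claim accrued on 1998-05-16, when the wrongful act occurred; under the stated occurrence rule the 1999-06-02 discovery does not delay accrual.
2 years from 1998-05-16 is 2000-05-16.
The defendant's absence from the jurisdiction from 1998-12-12 to 1999-05-12 tolled the period for 151 days, extending the deadline to 2000-10-14.
None of the other events listed affects the running of the period under the stated rules.
Filing on 2000-12-12 missed the 2000-10-14 deadline — the action is time-barred.

TIME-BARRED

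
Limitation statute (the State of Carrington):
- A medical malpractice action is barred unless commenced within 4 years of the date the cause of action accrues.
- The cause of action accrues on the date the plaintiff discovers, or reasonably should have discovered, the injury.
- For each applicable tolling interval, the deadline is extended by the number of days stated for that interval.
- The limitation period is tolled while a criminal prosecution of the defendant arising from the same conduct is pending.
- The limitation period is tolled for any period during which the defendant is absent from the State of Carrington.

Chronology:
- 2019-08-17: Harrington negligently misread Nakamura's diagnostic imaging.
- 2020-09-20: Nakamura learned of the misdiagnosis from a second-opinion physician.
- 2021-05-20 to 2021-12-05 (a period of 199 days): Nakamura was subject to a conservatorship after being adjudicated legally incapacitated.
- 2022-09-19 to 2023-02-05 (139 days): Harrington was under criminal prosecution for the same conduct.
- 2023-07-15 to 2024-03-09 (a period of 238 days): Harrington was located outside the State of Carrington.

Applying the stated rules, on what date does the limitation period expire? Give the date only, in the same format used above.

Under the discovery rule, the claim accrued on 2020-09-20, when Nakamura discovered the injury — not on the 2019-08-17 date of the underlying act.
The untolled deadline — 4 years after 2020-09-20 — is 2024-09-20.
The period was tolled for 139 days by the pending criminal prosecution (2022-09-19 to 2023-02-05), pushing the deadline to 2025-02-06.
Because the defendant's absence from the jurisdiction ran from 2023-07-15 to 2024-03-09, the deadline is extended by 238 days to 2025-10-02.
Although the plaintiff's incapacity ran from 2021-05-20 to 2021-12-05, the stated rules do not make that a tolling event, so it is disregarded.

2025-10-02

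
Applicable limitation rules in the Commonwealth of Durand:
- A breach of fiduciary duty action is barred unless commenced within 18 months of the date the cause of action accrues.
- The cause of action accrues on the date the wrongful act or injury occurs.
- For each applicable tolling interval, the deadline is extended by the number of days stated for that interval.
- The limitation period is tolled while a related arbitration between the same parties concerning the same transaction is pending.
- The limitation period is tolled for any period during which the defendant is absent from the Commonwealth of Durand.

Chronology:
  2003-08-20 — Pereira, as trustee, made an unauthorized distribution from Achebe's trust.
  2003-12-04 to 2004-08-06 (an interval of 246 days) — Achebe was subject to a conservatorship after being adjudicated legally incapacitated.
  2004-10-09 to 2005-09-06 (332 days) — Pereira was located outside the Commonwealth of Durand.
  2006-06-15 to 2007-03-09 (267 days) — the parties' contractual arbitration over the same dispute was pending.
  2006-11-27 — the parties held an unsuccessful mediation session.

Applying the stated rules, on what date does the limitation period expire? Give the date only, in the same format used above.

2006-01-18

The cause of action accrued on 2003-08-20, the date of the act.
Adding the 18 months base period to 2003-08-20 gives a deadline of 2005-02-20, before any tolling.
The defendant's absence from the jurisdiction from 2004-10-09 to 2005-09-06 tolled the period for 332 days, extending the deadline to 2006-01-18.
By the time the pending related arbitration began on 2006-06-15, the limitation period had already expired on 2006-01-18; that interval cannot revive it.
Although the plaintiff's incapacity ran from 2003-12-04 to 2004-08-06, the stated rules do not make that a tolling event, so it is disregarded.
The other events in the timeline have no effect on the limitation period under the stated rules.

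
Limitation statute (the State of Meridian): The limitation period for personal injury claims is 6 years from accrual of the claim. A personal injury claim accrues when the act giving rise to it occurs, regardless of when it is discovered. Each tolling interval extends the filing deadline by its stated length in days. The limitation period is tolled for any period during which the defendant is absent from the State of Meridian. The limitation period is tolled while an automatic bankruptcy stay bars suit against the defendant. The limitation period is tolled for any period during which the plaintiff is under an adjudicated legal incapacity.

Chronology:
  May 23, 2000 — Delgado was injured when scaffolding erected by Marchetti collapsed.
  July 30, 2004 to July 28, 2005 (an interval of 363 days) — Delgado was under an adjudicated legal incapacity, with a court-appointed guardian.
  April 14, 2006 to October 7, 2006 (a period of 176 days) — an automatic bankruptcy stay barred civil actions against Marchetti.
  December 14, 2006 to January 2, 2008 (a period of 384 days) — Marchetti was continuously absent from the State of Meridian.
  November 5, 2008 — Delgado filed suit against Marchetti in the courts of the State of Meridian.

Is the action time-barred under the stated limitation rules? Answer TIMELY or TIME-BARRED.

TIMELY

The claim accrued on May 23, 2000, when the wrongful act occurred.
Adding the 6 years base period to May 23, 2000 gives a deadline of May 23, 2006, before any tolling.
Because the plaintiff's legal incapacity ran from July 30, 2004 to July 28, 2005, the deadline is extended by 363 days to May 21, 2007.
The automatic bankruptcy stay from April 14, 2006 to October 7, 2006 tolled the period for 176 days, extending the deadline to November 13, 2007.
The period was tolled for 384 days by the defendant's absence from the jurisdiction (December 14, 2006 to January 2, 2008), pushing the deadline to December 1, 2008.
Delgado filed on November 5, 2008, before the December 1, 2008 deadline, so the action is timely.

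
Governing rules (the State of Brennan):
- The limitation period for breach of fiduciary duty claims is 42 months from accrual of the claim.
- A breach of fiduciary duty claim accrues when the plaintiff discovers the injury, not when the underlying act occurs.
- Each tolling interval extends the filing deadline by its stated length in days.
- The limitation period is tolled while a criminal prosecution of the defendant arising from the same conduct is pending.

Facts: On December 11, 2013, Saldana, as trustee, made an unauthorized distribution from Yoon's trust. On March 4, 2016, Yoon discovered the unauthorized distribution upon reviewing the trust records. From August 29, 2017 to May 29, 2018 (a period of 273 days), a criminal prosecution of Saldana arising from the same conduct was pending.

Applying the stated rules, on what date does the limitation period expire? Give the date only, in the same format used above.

June 3, 2020

The claim did not accrue until Yoon discovered the injury on March 4, 2016; the December 11, 2013 act date does not start the clock under the stated rule.
The untolled deadline — 42 months after March 4, 2016 — is September 4, 2019.
Because the pending criminal prosecution ran from August 29, 2017 to May 29, 2018, the deadline is extended by 273 days to June 3, 2020.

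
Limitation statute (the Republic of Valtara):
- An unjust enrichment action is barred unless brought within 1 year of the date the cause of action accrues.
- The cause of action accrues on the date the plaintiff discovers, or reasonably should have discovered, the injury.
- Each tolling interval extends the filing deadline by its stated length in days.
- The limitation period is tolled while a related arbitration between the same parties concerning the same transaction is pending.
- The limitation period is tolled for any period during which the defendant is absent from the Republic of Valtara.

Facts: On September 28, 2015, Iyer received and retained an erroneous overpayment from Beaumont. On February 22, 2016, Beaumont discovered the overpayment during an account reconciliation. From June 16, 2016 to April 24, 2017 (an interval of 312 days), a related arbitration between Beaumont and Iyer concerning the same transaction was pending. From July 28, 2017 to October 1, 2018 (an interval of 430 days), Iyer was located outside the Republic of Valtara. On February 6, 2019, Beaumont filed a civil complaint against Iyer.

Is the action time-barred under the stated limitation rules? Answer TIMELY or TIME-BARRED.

TIMELY

Under the discovery rule, the claim accrued on February 22, 2016, when Beaumont discovered the injury — not on the September 28, 2015 date of the underlying act.
1 year from February 22, 2016 is February 22, 2017.
The pending related arbitration from June 16, 2016 to April 24, 2017 tolled the period for 312 days, extending the deadline to December 31, 2017.
The period was tolled for 430 days by the defendant's absence from the jurisdiction (July 28, 2017 to October 1, 2018), pushing the deadline to March 6, 2019.
Beaumont filed on February 6, 2019, before the March 6, 2019 deadline, so the action is timely.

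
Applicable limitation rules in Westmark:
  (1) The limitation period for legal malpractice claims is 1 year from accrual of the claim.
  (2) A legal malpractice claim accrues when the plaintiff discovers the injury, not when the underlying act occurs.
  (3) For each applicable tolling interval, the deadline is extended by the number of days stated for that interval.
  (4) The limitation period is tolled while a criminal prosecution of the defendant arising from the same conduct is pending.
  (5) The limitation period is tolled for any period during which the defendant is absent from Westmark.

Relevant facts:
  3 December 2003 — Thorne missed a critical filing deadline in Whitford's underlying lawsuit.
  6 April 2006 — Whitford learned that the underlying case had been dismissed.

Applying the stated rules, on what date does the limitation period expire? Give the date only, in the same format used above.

6 April 2007

Accrual is tied to discovery, so the period began on 6 April 2006 rather than on 3 December 2003 when the act occurred.
1 year from 6 April 2006 is 6 April 2007.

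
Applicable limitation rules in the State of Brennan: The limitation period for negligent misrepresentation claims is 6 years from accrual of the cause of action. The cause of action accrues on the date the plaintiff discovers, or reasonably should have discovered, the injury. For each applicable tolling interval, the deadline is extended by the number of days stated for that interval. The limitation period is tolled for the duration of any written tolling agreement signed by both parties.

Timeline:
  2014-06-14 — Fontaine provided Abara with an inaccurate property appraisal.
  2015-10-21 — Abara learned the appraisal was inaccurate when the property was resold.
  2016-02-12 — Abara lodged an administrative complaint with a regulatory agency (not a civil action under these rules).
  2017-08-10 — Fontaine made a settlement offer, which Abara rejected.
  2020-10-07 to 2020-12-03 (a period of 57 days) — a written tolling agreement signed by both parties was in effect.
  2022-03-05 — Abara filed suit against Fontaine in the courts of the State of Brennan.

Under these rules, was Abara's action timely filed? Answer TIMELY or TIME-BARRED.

TIME-BARRED

The claim did not accrue until Abara discovered the injury on 2015-10-21; the 2014-06-14 act date does not start the clock under the stated rule.
Adding the 6 years base period to 2015-10-21 gives a deadline of 2021-10-21, before any tolling.
The written tolling agreement from 2020-10-07 to 2020-12-03 tolled the period for 57 days, extending the deadline to 2021-12-17.
The other events in the timeline have no effect on the limitation period under the stated rules.
Abara filed on 2022-03-05, after the 2021-12-17 deadline, so the action is time-barred.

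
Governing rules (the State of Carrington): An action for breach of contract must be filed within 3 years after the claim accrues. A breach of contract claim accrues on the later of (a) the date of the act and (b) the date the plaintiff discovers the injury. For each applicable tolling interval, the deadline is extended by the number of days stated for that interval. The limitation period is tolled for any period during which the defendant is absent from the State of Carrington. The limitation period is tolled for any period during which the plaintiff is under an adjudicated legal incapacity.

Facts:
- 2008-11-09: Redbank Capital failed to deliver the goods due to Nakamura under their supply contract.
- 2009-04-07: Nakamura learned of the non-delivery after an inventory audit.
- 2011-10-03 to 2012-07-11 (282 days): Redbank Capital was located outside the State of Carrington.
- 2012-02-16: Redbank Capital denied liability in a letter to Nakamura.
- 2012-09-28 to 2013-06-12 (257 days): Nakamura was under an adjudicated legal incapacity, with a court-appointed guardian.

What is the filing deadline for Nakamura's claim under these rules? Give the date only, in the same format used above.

2013-09-28

Taking the later of the act (2008-11-09) and discovery (2009-04-07), the claim accrued on 2009-04-07.
Adding the 3 years base period to 2009-04-07 gives a deadline of 2012-04-07, before any tolling.
Because the defendant's absence from the jurisdiction ran from 2011-10-03 to 2012-07-11, the deadline is extended by 282 days to 2013-01-14.
Because the plaintiff's legal incapacity ran from 2012-09-28 to 2013-06-12, the deadline is extended by 257 days to 2013-09-28.
Nothing else in the chronology tolls or restarts the period.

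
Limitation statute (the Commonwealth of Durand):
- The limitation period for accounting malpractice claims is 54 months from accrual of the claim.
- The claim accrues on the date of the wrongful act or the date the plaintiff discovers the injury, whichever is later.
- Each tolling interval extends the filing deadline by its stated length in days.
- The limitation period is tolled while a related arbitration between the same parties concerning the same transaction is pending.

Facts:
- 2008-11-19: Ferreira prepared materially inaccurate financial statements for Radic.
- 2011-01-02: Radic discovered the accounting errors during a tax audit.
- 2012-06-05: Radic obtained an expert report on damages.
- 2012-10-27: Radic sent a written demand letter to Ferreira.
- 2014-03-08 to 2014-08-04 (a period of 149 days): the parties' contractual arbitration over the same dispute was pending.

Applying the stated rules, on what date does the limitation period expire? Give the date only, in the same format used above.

Because discovery on 2011-01-02 post-dates the 2008-11-19 act, accrual under the later-of rule falls on 2011-01-02.
The untolled deadline — 54 months after 2011-01-02 — is 2015-07-02.
Because the pending related arbitration ran from 2014-03-08 to 2014-08-04, the deadline is extended by 149 days to 2015-11-28.
Nothing else in the chronology tolls or restarts the period.

2015-11-28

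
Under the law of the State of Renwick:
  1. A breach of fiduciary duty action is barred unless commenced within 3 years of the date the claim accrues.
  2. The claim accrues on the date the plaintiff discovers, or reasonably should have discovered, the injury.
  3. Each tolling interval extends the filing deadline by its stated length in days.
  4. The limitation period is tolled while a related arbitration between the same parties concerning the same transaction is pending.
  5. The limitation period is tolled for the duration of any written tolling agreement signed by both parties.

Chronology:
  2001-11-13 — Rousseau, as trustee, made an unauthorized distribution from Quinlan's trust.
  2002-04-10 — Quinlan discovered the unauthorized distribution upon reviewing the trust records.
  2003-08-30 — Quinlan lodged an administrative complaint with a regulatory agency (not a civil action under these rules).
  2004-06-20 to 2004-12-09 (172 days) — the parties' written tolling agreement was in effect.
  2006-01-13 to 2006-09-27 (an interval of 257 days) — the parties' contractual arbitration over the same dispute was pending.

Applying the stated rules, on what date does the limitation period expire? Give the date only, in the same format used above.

2005-09-29

Under the discovery rule, the claim accrued on 2002-04-10, when Quinlan discovered the injury — not on the 2001-11-13 date of the underlying act.
3 years from 2002-04-10 is 2005-04-10.
Because the written tolling agreement ran from 2004-06-20 to 2004-12-09, the deadline is extended by 172 days to 2005-09-29.
The pending related arbitration starting 2006-01-13 came too late — the period had run on 2005-09-29 — and so does not extend the deadline.
Nothing else in the chronology tolls or restarts the period.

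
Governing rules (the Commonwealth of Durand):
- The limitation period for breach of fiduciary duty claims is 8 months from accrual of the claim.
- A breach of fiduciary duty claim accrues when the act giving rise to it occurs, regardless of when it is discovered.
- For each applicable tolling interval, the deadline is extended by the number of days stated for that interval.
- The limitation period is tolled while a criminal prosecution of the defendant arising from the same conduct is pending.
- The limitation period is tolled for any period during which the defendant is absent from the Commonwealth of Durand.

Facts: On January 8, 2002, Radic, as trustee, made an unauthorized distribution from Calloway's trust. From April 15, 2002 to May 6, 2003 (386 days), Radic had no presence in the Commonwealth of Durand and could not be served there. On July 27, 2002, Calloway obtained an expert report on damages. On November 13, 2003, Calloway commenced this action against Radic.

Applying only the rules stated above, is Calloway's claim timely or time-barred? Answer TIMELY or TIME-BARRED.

The limitation period began to run on January 8, 2002.
8 months from January 8, 2002 is September 8, 2002.
Because the defendant's absence from the jurisdiction ran from April 15, 2002 to May 6, 2003, the deadline is extended by 386 days to September 29, 2003.
None of the other events listed affects the running of the period under the stated rules.
Calloway filed on November 13, 2003, after the September 29, 2003 deadline, so the action is time-barred.

TIME-BARRED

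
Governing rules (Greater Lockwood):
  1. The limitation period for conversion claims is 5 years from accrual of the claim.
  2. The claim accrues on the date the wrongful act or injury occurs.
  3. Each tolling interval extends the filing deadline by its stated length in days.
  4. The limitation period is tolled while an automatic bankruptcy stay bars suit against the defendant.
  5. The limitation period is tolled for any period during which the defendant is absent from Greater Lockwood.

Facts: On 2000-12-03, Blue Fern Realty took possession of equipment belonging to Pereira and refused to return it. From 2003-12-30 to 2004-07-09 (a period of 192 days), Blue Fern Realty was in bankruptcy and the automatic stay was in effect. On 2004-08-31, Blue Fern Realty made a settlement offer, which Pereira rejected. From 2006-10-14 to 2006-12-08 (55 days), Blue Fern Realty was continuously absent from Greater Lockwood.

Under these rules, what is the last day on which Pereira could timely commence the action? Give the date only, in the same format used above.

2006-06-13

The claim accrued on 2000-12-03, the date of the act.
The untolled deadline — 5 years after 2000-12-03 — is 2005-12-03.
The automatic bankruptcy stay from 2003-12-30 to 2004-07-09 tolled the period for 192 days, extending the deadline to 2006-06-13.
The defendant's absence from the jurisdiction from 2006-10-14 to 2006-12-08 began after the period had already run on 2006-06-13, so it has no tolling effect.
None of the other events listed affects the running of the period under the stated rules.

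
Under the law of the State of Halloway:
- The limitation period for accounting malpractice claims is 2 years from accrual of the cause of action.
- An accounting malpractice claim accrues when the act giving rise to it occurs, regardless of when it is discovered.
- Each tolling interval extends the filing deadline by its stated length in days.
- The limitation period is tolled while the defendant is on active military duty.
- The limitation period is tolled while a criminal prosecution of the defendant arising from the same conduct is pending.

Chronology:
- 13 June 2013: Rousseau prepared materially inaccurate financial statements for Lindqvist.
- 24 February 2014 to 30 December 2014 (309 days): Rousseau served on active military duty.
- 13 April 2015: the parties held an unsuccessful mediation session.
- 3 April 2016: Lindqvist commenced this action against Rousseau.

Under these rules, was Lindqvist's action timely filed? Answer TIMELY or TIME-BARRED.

The cause of action accrued on 13 June 2013, the date of the act.
2 years from 13 June 2013 is 13 June 2015.
The defendant's active military service from 24 February 2014 to 30 December 2014 tolled the period for 309 days, extending the deadline to 17 April 2016.
Nothing else in the chronology tolls or restarts the period.
Filing on 3 April 2016 beat the 17 April 2016 deadline — the action is timely.

TIMELY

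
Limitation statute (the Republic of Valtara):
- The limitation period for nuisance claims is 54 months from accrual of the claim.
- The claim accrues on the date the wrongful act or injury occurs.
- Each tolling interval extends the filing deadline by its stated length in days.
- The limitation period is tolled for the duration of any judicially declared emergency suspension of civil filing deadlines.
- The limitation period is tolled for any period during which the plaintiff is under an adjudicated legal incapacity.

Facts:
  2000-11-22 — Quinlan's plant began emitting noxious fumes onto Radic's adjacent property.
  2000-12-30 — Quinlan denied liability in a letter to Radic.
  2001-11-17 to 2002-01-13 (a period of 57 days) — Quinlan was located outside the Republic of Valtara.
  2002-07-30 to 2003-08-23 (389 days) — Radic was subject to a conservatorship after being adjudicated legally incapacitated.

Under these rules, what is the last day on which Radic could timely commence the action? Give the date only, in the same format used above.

2006-06-15

The claim accrued on 2000-11-22, when the wrongful act occurred.
The untolled deadline — 54 months after 2000-11-22 — is 2005-05-22.
The period was tolled for 389 days by the plaintiff's legal incapacity (2002-07-30 to 2003-08-23), pushing the deadline to 2006-06-15.
The defendant's absence from the jurisdiction from 2001-11-17 to 2002-01-13 does not toll the period, because no stated rule makes the defendant's absence a tolling event.
None of the other events listed affects the running of the period under the stated rules.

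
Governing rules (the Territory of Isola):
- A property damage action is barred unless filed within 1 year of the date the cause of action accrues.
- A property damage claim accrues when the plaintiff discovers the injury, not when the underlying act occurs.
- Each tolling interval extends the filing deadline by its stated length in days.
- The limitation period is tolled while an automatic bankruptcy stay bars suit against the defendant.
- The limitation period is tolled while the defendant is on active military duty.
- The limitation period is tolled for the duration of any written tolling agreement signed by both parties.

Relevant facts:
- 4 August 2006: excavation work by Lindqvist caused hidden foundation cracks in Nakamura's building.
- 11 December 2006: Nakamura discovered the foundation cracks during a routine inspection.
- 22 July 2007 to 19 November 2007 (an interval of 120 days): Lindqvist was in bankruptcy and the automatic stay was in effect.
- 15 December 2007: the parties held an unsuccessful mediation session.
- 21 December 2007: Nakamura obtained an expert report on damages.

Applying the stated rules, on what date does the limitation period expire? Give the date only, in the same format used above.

9 April 2008

Under the discovery rule, the claim accrued on 11 December 2006, when Nakamura discovered the injury — not on the 4 August 2006 date of the underlying act.
The untolled deadline — 1 year after 11 December 2006 — is 11 December 2007.
The automatic bankruptcy stay from 22 July 2007 to 19 November 2007 tolled the period for 120 days, extending the deadline to 9 April 2008.
None of the other events listed affects the running of the period under the stated rules.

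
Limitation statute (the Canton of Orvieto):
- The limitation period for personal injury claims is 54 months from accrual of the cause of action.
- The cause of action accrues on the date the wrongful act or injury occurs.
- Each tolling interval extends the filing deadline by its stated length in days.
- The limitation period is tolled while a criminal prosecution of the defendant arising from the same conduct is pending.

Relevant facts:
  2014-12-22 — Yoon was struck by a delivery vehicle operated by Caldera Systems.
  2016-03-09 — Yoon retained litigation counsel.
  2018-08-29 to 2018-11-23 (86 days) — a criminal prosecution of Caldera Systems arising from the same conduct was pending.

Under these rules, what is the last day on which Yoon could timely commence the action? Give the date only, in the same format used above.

2019-09-16

The cause of action accrued on 2014-12-22, the date of the act.
54 months from 2014-12-22 is 2019-06-22.
The period was tolled for 86 days by the pending criminal prosecution (2018-08-29 to 2018-11-23), pushing the deadline to 2019-09-16.
Nothing else in the chronology tolls or restarts the period.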